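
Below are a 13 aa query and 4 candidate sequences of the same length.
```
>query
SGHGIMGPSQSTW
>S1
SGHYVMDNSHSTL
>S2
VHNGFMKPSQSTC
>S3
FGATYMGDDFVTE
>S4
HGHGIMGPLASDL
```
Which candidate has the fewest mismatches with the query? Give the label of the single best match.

Hamming distances to query — S1: 6; S2: 6; S3: 9; S4: 5.
Smallest is S4 with 5 mismatches.

S4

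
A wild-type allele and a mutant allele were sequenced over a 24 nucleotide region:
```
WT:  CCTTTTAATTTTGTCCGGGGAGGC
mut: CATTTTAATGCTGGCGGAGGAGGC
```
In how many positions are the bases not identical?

6

Comparing position by position, 6 positions differ: 2 (C/A), 10 (T/G), 11 (T/C), 14 (T/G), 16 (C/G), 18 (G/A).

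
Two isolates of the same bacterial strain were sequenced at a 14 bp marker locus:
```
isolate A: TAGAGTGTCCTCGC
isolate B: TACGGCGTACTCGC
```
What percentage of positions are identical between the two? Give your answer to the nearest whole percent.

71%

Mismatches at positions 3, 4, 6, 9 (1-based): 4 of 14.
Identical positions: 10/14 = 71.43% → 71%.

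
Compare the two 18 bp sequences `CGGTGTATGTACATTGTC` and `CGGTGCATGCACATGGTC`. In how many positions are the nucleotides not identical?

3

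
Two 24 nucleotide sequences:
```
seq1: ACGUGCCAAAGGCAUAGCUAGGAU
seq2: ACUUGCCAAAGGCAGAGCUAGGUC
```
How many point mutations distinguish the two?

4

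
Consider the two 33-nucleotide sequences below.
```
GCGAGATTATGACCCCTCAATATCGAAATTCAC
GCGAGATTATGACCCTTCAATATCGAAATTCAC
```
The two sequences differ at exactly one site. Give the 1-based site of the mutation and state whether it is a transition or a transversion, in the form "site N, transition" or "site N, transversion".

site 16, transition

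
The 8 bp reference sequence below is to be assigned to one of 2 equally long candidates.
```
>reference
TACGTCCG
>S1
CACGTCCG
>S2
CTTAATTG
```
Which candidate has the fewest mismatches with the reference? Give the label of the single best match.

S1

Hamming distances to reference — S1: 1; S2: 7.
Smallest is S1 with 1 mismatch.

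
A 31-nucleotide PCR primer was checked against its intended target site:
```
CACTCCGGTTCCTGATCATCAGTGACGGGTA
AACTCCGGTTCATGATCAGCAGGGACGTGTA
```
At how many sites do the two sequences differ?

5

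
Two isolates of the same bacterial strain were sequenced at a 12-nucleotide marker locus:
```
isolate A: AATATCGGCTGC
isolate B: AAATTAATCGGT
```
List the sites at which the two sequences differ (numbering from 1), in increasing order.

3, 4, 6, 7, 8, 10, 12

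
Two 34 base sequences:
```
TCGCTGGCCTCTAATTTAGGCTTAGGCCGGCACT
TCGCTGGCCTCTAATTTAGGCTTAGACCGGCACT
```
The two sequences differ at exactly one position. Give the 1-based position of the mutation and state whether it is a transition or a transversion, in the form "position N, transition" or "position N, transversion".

position 26, transition

Position 26 changes G→A. G is a purine and A is a purine, so this is a transition.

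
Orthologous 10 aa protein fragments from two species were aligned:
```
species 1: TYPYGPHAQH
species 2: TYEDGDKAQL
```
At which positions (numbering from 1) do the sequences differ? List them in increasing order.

Scanning 1-based: 3: P/E; 4: Y/D; 6: P/D; 7: H/K; 10: H/L.

3, 4, 6, 7, 10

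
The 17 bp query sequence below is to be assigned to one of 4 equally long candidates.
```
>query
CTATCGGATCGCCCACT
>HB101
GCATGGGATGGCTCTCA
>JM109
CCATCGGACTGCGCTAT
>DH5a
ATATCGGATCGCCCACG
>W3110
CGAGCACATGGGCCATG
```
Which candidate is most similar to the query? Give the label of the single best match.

DH5a

Hamming distances to query — HB101: 7; JM109: 6; DH5a: 2; W3110: 8.
Smallest is DH5a with 2 mismatches.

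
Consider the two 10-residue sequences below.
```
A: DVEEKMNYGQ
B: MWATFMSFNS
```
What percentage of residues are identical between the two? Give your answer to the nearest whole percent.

9 positions differ (1, 2, 3, 4, 5, 7, 8, 9, 10), so 1 of 10 match: 1/10 = 10%.

10%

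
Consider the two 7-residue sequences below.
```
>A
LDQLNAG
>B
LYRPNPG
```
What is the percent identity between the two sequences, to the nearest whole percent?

4 positions differ (2, 3, 4, 6), so 3 of 7 match: 3/7 = 42.86%.

43%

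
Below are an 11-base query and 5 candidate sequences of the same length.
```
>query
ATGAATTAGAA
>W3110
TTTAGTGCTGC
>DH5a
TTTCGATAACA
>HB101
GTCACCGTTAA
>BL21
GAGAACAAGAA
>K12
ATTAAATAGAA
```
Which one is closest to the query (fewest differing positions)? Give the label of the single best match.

K12

W3110 differs at 8 positions; DH5a differs at 7 positions; HB101 differs at 7 positions; BL21 differs at 4 positions; K12 differs at 2 positions. The closest is K12.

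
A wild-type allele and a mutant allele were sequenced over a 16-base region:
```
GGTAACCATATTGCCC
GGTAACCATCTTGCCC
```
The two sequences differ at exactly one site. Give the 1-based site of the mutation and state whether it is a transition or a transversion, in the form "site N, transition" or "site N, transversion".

Site 10 changes A→C. A is a purine and C is a pyrimidine, so this is a transversion.

site 10, transversion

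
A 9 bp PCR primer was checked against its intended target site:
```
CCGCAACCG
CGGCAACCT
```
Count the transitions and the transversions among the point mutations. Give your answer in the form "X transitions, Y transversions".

0 transitions, 2 transversions

Mismatches (1-based):
site 2: C→G (pyrimidine→purine, transversion)
site 9: G→T (purine→pyrimidine, transversion)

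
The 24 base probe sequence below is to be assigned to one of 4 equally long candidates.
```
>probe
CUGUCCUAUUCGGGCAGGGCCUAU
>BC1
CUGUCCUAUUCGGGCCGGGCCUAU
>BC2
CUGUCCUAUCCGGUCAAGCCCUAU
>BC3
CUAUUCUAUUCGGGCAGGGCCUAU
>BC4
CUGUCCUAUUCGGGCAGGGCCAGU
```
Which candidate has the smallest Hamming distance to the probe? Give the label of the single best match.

BC1

BC1 differs at 1 site; BC2 differs at 4 sites; BC3 differs at 2 sites; BC4 differs at 2 sites. The closest is BC1.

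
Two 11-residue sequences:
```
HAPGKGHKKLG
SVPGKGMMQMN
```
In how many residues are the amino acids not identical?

7

Mismatches (1-based): residue 1: H→S; residue 2: A→V; residue 7: H→M; residue 8: K→M; residue 9: K→Q; residue 10: L→M; residue 11: G→N.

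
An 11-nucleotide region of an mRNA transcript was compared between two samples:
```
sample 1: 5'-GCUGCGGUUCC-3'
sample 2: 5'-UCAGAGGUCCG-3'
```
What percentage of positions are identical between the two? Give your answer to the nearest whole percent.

55%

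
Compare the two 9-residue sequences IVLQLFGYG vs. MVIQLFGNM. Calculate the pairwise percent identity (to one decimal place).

4 positions differ (1, 3, 8, 9), so 5 of 9 match: 5/9 = 55.56%.

55.6%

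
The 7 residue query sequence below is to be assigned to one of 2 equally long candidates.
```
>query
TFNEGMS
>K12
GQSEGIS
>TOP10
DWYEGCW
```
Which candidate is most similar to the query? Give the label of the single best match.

Hamming distances to query — K12: 4; TOP10: 5.
Smallest is K12 with 4 mismatches.

K12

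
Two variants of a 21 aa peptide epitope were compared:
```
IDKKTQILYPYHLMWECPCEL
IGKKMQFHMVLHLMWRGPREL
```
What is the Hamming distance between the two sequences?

Comparing position by position, 10 positions differ: 2 (D/G), 5 (T/M), 7 (I/F), 8 (L/H), 9 (Y/M), 10 (P/V), 11 (Y/L), 16 (E/R), 17 (C/G), 19 (C/R).

10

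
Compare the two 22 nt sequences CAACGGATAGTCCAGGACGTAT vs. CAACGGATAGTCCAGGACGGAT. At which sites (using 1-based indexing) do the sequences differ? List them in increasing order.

Scanning 1-based: 20: T/G.

20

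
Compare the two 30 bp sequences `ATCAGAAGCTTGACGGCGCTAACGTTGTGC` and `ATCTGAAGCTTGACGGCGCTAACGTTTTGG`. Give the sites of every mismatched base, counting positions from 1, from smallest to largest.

4, 27, 30

Differences at site 4 (A→T), site 27 (G→T), site 30 (C→G).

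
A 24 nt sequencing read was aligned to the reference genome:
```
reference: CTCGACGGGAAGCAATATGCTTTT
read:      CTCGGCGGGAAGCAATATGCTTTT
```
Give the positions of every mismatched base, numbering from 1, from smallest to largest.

Scanning 1-based: 5: A/G.

5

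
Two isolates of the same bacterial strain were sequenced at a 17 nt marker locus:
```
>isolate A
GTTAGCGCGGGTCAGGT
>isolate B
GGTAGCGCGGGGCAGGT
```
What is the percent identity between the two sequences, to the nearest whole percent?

Mismatches at positions 2, 12 (1-based): 2 of 17.
Identical positions: 15/17 = 88.24% → 88%.

88%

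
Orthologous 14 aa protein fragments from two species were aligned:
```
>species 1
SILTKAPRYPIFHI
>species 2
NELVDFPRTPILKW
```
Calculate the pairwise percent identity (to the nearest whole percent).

36%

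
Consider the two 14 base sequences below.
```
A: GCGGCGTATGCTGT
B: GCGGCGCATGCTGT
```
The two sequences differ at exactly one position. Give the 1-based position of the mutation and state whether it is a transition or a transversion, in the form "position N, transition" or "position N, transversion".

The sequences differ only at position 7: T→C (pyrimidine→pyrimidine), a transition.

position 7, transition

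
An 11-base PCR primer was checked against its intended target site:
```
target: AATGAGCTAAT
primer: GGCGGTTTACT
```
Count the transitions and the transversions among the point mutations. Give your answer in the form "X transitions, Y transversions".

5 transitions, 2 transversions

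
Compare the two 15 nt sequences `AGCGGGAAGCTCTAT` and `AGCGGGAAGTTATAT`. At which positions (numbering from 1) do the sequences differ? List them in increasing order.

Differences at position 10 (C→T), position 12 (C→A).

10, 12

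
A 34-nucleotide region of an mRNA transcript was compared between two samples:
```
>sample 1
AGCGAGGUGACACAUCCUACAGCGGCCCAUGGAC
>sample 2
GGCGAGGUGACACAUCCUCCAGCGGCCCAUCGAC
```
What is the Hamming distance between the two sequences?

3

Comparing position by position, 3 bases differ: 1 (A/G), 19 (A/C), 31 (G/C).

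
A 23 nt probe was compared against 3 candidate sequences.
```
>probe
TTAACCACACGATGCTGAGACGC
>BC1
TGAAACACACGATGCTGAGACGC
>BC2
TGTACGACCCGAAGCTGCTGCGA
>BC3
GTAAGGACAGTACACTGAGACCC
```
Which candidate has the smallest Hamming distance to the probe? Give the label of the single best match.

BC1 differs at 2 bases; BC2 differs at 9 bases; BC3 differs at 8 bases. The closest is BC1.

BC1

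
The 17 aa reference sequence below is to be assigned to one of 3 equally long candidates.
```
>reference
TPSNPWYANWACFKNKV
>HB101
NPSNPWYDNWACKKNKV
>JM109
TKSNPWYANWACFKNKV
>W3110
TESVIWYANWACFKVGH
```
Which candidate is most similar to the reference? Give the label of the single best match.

Hamming distances to reference — HB101: 3; JM109: 1; W3110: 6.
Smallest is JM109 with 1 mismatch.

JM109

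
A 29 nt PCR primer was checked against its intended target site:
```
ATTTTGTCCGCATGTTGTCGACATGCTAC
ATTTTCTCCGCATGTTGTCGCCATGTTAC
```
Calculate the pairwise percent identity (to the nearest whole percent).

Mismatches at positions 6, 21, 26 (1-based): 3 of 29.
Identical positions: 26/29 = 89.66% → 90%.

90%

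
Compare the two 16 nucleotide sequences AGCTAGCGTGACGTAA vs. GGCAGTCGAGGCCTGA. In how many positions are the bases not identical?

8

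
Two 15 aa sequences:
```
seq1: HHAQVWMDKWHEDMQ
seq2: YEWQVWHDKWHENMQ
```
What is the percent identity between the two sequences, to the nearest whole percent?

5 positions differ (1, 2, 3, 7, 13), so 10 of 15 match: 10/15 = 66.67%.

67%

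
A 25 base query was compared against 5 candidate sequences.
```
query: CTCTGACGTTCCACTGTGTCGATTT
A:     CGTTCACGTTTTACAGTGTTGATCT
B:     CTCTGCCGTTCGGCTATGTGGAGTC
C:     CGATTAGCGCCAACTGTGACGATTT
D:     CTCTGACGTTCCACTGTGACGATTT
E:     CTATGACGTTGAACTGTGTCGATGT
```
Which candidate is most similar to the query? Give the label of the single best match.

D

A differs at 8 sites; B differs at 7 sites; C differs at 9 sites; D differs at 1 site; E differs at 4 sites. The closest is D.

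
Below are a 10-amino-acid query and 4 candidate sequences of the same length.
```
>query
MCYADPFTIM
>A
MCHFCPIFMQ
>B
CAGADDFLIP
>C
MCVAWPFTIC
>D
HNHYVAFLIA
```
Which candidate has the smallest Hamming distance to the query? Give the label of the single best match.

Hamming distances to query — A: 7; B: 6; C: 3; D: 8.
Smallest is C with 3 mismatches.

C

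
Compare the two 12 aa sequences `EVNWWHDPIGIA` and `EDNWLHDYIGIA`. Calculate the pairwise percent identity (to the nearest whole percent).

75%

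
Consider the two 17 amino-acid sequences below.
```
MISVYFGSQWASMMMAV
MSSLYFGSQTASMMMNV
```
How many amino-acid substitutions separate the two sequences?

4

The sequences differ at positions 2, 4, 10, 16 (1-based) — 4 in total.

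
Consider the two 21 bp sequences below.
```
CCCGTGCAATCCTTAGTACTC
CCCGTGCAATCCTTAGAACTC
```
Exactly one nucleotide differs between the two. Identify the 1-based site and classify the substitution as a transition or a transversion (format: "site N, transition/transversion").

site 17, transversion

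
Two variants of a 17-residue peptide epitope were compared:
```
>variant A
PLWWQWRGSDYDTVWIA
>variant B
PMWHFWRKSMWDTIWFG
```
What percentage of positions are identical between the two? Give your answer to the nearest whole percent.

47%

9 positions differ (2, 4, 5, 8, 10, 11, 14, 16, 17), so 8 of 17 match: 8/17 = 47.06%.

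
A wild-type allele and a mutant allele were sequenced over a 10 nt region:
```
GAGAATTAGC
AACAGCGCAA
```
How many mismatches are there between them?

Comparing position by position, 8 positions differ: 1 (G/A), 3 (G/C), 5 (A/G), 6 (T/C), 7 (T/G), 8 (A/C), 9 (G/A), 10 (C/A).

8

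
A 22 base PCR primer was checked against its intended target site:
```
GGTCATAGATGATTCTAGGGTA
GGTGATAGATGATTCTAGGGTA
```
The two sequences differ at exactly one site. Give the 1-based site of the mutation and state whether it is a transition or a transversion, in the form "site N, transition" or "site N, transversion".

Site 4 changes C→G. C is a pyrimidine and G is a purine, so this is a transversion.

site 4, transversion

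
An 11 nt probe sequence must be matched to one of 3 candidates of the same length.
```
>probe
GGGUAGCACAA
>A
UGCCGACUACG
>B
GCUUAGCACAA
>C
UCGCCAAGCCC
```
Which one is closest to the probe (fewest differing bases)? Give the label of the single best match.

B

A differs at 9 bases; B differs at 2 bases; C differs at 9 bases. The closest is B.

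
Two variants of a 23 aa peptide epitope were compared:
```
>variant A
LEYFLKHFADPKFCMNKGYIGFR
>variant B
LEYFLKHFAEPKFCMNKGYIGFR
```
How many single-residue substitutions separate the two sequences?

The sequences differ at positions 10 (1-based) — 1 in total.

1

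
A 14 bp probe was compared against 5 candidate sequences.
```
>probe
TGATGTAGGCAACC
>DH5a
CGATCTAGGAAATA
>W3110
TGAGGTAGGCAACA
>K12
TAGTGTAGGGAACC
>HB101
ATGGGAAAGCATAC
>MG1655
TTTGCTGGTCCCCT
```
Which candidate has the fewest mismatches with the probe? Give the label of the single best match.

W3110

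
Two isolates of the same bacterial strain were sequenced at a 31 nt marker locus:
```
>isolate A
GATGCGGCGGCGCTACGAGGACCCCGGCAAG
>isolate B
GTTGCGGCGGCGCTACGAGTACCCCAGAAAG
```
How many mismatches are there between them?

4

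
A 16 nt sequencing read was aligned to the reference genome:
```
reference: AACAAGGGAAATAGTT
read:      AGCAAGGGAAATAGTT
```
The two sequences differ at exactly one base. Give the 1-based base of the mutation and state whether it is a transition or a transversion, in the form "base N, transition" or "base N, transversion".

base 2, transition

The sequences differ only at base 2: A→G (purine→purine), a transition.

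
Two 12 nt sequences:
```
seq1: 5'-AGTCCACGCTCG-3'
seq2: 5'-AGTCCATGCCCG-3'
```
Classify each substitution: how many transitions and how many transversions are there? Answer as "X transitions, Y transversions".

2 transitions, 0 transversions

Mismatches (1-based):
position 7: C→T (pyrimidine→pyrimidine, transition)
position 10: T→C (pyrimidine→pyrimidine, transition)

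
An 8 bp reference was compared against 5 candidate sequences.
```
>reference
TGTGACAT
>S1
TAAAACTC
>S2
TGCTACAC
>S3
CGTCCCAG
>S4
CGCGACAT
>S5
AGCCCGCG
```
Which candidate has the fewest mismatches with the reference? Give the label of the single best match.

S4

Hamming distances to reference — S1: 5; S2: 3; S3: 4; S4: 2; S5: 7.
Smallest is S4 with 2 mismatches.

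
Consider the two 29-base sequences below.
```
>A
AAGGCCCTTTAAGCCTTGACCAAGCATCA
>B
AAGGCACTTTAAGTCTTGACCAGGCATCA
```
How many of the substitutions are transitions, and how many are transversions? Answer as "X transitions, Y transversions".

Mismatches (1-based):
position 6: C→A (pyrimidine→purine, transversion)
position 14: C→T (pyrimidine→pyrimidine, transition)
position 23: A→G (purine→purine, transition)

2 transitions, 1 transversion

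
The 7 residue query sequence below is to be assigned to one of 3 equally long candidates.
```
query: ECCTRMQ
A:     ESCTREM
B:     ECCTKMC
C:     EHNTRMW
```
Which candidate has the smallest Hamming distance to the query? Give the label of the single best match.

A differs at 3 residues; B differs at 2 residues; C differs at 3 residues. The closest is B.

B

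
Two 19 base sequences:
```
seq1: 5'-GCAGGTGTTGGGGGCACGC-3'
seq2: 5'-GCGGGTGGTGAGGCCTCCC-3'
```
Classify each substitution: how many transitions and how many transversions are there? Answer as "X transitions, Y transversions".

2 transitions, 4 transversions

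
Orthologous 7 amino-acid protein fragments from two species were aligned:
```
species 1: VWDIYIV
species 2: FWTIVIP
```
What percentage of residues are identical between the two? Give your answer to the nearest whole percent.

43%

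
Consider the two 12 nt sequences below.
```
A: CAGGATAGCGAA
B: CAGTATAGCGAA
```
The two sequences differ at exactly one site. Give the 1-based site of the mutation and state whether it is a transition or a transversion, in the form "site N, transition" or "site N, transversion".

The sequences differ only at site 4: G→T (purine→pyrimidine), a transversion.

site 4, transversion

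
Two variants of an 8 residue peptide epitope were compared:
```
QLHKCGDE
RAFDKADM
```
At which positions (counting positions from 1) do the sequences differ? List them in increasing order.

Scanning 1-based: 1: Q/R; 2: L/A; 3: H/F; 4: K/D; 5: C/K; 6: G/A; 8: E/M.

1, 2, 3, 4, 5, 6, 8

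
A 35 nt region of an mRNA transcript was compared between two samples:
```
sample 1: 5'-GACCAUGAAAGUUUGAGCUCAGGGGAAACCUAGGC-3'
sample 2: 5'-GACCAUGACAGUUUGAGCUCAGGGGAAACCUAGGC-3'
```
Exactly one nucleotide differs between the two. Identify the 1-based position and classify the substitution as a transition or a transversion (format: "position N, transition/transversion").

The sequences differ only at position 9: A→C (purine→pyrimidine), a transversion.

position 9, transversion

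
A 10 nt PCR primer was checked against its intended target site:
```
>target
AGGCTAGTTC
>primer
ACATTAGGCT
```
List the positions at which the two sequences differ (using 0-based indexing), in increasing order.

1, 2, 3, 7, 8, 9

Scanning 0-based: 1: G/C; 2: G/A; 3: C/T; 7: T/G; 8: T/C; 9: C/T.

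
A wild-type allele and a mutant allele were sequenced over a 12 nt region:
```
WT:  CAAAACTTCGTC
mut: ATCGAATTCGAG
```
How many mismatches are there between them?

The sequences differ at positions 1, 2, 3, 4, 6, 11, 12 (1-based) — 7 in total.

7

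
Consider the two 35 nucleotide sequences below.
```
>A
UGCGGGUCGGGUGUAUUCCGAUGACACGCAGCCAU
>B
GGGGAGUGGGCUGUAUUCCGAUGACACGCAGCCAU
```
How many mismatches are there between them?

Comparing position by position, 5 positions differ: 1 (U/G), 3 (C/G), 5 (G/A), 8 (C/G), 11 (G/C).

5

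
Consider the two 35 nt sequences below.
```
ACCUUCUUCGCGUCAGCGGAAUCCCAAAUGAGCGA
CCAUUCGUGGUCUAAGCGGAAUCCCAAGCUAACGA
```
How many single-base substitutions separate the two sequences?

11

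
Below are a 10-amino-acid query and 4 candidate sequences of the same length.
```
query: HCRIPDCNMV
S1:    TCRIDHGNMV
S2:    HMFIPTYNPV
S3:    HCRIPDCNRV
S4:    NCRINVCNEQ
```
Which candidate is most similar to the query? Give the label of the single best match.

S3

S1 differs at 4 positions; S2 differs at 5 positions; S3 differs at 1 position; S4 differs at 5 positions. The closest is S3.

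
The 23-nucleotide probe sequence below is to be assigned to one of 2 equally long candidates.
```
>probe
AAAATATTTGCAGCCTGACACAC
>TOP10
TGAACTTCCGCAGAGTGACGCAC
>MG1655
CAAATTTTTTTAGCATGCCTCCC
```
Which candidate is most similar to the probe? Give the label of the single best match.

MG1655

TOP10 differs at 9 bases; MG1655 differs at 8 bases. The closest is MG1655.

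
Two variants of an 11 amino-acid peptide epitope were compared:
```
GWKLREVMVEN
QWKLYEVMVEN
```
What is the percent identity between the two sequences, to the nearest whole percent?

Mismatches at positions 1, 5 (1-based): 2 of 11.
Identical positions: 9/11 = 81.82% → 82%.

82%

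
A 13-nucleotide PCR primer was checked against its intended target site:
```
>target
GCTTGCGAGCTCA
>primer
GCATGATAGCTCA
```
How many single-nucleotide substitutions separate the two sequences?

3

Comparing position by position, 3 bases differ: 3 (T/A), 6 (C/A), 7 (G/T).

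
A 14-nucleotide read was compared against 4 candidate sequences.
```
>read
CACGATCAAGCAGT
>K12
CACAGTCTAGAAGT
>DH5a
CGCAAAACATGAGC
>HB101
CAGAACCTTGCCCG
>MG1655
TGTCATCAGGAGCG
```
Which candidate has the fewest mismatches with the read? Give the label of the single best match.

K12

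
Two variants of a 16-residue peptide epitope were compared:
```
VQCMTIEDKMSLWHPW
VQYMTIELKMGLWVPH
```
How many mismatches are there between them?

5

Comparing position by position, 5 positions differ: 3 (C/Y), 8 (D/L), 11 (S/G), 14 (H/V), 16 (W/H).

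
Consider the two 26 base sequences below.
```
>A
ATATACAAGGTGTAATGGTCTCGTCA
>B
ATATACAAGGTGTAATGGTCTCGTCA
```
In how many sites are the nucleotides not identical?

0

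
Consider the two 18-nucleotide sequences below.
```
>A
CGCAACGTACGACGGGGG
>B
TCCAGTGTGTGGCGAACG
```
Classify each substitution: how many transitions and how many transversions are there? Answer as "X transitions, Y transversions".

8 transitions, 2 transversions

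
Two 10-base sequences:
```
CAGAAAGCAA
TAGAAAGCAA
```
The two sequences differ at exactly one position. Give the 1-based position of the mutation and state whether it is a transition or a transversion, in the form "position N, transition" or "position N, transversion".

Position 1 changes C→T. C is a pyrimidine and T is a pyrimidine, so this is a transition.

position 1, transition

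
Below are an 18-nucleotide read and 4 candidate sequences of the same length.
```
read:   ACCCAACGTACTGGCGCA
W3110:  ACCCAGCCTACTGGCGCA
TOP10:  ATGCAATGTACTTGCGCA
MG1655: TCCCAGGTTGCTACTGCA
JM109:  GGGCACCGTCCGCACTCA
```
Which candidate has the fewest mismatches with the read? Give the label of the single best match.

W3110 differs at 2 bases; TOP10 differs at 4 bases; MG1655 differs at 8 bases; JM109 differs at 9 bases. The closest is W3110.

W3110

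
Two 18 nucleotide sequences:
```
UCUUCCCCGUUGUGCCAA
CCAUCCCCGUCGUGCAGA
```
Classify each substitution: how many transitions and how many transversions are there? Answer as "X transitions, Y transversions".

Transitions (purine↔purine or pyrimidine↔pyrimidine): 1 U→C, 11 U→C, 17 A→G.
Transversions (purine↔pyrimidine): 3 U→A, 16 C→A.

3 transitions, 2 transversions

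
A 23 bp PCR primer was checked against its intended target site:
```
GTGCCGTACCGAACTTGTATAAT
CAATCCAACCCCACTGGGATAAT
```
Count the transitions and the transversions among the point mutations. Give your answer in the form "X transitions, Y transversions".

2 transitions, 8 transversions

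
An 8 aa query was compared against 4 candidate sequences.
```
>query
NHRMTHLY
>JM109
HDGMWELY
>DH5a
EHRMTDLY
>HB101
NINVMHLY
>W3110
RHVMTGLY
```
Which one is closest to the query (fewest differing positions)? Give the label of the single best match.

Hamming distances to query — JM109: 5; DH5a: 2; HB101: 4; W3110: 3.
Smallest is DH5a with 2 mismatches.

DH5a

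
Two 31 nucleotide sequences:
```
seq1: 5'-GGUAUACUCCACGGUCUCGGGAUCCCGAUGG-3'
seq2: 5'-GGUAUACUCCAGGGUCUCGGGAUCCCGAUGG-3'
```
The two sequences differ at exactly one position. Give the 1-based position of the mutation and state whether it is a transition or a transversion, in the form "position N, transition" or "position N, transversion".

position 12, transversion

The sequences differ only at position 12: C→G (pyrimidine→purine), a transversion.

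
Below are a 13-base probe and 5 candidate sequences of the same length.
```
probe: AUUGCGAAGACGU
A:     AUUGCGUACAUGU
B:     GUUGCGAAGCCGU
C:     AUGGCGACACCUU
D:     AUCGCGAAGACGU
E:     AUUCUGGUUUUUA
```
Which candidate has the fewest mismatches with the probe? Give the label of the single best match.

D

Hamming distances to probe — A: 3; B: 2; C: 5; D: 1; E: 9.
Smallest is D with 1 mismatch.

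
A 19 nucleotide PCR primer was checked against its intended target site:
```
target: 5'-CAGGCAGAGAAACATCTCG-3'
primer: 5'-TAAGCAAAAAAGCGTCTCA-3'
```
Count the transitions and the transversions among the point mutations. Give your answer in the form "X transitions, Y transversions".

7 transitions, 0 transversions

Mismatches (1-based):
site 1: C→T (pyrimidine→pyrimidine, transition)
site 3: G→A (purine→purine, transition)
site 7: G→A (purine→purine, transition)
site 9: G→A (purine→purine, transition)
site 12: A→G (purine→purine, transition)
site 14: A→G (purine→purine, transition)
site 19: G→A (purine→purine, transition)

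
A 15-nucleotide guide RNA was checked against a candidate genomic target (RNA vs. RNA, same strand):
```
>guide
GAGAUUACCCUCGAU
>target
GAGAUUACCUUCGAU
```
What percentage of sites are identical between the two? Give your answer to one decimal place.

1 position differs (10), so 14 of 15 match: 14/15 = 93.33%.

93.3%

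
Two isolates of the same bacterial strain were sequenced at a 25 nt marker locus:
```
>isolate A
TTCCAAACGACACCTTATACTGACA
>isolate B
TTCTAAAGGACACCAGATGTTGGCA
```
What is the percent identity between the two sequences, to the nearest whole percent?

7 positions differ (4, 8, 15, 16, 19, 20, 23), so 18 of 25 match: 18/25 = 72%.

72%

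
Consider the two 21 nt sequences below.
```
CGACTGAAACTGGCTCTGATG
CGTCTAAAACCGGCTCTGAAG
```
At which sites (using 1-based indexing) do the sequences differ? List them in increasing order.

Scanning 1-based: 3: A/T; 6: G/A; 11: T/C; 20: T/A.

3, 6, 11, 20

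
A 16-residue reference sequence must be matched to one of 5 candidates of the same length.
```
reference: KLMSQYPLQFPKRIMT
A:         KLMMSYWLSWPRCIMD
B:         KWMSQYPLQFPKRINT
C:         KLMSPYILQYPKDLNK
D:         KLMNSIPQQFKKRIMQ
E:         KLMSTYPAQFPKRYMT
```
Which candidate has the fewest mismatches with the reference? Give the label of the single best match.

B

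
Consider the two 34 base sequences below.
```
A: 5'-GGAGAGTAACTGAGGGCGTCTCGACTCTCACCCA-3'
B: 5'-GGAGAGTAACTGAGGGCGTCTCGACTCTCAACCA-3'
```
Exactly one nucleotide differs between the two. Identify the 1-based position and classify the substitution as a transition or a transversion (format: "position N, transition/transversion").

position 31, transversion

The sequences differ only at position 31: C→A (pyrimidine→purine), a transversion.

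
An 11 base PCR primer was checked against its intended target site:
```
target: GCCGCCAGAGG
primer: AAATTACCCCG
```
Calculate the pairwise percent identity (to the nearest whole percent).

10 positions differ (1, 2, 3, 4, 5, 6, 7, 8, 9, 10), so 1 of 11 match: 1/11 = 9.091%.

9%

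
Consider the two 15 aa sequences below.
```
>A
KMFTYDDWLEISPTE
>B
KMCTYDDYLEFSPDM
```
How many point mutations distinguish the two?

Comparing position by position, 5 positions differ: 3 (F/C), 8 (W/Y), 11 (I/F), 14 (T/D), 15 (E/M).

5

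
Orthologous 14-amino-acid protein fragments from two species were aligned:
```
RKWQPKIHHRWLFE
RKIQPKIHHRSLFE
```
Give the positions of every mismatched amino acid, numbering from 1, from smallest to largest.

Differences at position 3 (W→I), position 11 (W→S).

3, 11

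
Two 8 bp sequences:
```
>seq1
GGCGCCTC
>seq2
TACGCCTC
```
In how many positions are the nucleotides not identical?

2

Mismatches (1-based): position 1: G→T; position 2: G→A.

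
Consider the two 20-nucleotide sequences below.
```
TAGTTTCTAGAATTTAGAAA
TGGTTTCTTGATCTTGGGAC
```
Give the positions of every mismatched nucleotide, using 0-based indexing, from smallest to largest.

Differences at position 1 (A→G), position 8 (A→T), position 11 (A→T), position 12 (T→C), position 15 (A→G), position 17 (A→G), position 19 (A→C).

1, 8, 11, 12, 15, 17, 19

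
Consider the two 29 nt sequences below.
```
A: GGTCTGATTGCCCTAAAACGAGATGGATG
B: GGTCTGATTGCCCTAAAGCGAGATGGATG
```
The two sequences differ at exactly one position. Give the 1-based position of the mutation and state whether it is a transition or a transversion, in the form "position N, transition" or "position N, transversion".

Position 18 changes A→G. A is a purine and G is a purine, so this is a transition.

position 18, transition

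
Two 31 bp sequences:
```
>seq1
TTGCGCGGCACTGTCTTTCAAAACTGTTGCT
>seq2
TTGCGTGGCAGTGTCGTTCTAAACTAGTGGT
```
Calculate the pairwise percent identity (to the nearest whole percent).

Mismatches at positions 6, 11, 16, 20, 26, 27, 30 (1-based): 7 of 31.
Identical positions: 24/31 = 77.42% → 77%.

77%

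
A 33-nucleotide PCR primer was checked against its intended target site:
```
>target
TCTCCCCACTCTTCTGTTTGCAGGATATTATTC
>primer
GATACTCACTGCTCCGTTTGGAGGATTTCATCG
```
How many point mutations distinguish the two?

12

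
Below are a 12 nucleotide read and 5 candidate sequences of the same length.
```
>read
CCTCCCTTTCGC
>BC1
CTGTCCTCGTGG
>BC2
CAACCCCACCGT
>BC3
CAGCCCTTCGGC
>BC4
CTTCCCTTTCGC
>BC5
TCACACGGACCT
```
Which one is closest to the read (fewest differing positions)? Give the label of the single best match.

BC4

Hamming distances to read — BC1: 7; BC2: 6; BC3: 4; BC4: 1; BC5: 8.
Smallest is BC4 with 1 mismatch.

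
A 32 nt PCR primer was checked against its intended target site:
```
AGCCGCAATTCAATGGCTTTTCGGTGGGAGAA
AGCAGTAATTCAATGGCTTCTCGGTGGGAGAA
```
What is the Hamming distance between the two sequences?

Mismatches (1-based): site 4: C→A; site 6: C→T; site 20: T→C.

3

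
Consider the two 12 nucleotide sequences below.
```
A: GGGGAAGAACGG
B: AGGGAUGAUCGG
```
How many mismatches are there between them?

Mismatches (1-based): base 1: G→A; base 6: A→U; base 9: A→U.

3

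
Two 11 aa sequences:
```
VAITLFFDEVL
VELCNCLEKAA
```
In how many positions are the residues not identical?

10

Comparing position by position, 10 positions differ: 2 (A/E), 3 (I/L), 4 (T/C), 5 (L/N), 6 (F/C), 7 (F/L), 8 (D/E), 9 (E/K), 10 (V/A), 11 (L/A).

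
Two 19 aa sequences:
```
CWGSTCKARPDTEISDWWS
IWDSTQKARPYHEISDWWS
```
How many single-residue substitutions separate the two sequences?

Comparing position by position, 5 positions differ: 1 (C/I), 3 (G/D), 6 (C/Q), 11 (D/Y), 12 (T/H).

5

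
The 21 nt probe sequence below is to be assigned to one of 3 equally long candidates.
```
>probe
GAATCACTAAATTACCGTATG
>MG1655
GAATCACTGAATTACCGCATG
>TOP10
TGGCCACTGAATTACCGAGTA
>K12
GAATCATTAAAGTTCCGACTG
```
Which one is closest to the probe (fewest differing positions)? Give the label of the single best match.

MG1655

Hamming distances to probe — MG1655: 2; TOP10: 8; K12: 5.
Smallest is MG1655 with 2 mismatches.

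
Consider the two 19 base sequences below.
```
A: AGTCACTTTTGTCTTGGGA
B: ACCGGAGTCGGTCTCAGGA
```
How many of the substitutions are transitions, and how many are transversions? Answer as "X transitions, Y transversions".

Mismatches (1-based):
base 2: G→C (purine→pyrimidine, transversion)
base 3: T→C (pyrimidine→pyrimidine, transition)
base 4: C→G (pyrimidine→purine, transversion)
base 5: A→G (purine→purine, transition)
base 6: C→A (pyrimidine→purine, transversion)
base 7: T→G (pyrimidine→purine, transversion)
base 9: T→C (pyrimidine→pyrimidine, transition)
base 10: T→G (pyrimidine→purine, transversion)
base 15: T→C (pyrimidine→pyrimidine, transition)
base 16: G→A (purine→purine, transition)

5 transitions, 5 transversions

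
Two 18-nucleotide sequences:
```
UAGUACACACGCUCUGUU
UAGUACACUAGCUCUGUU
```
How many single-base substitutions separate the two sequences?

Mismatches (1-based): site 9: A→U; site 10: C→A.

2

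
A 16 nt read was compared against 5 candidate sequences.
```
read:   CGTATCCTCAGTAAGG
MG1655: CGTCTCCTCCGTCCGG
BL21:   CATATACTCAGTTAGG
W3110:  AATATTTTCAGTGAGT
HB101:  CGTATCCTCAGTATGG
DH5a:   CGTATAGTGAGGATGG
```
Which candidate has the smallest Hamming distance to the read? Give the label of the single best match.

HB101

Hamming distances to read — MG1655: 4; BL21: 3; W3110: 6; HB101: 1; DH5a: 5.
Smallest is HB101 with 1 mismatch.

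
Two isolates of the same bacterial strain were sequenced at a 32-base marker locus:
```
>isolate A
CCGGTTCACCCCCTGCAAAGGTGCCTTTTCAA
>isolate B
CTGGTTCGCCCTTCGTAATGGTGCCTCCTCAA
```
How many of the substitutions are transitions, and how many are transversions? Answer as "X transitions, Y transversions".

8 transitions, 1 transversion

Transitions (purine↔purine or pyrimidine↔pyrimidine): 2 C→T, 8 A→G, 12 C→T, 13 C→T, 14 T→C, 16 C→T, 27 T→C, 28 T→C.
Transversions (purine↔pyrimidine): 19 A→T.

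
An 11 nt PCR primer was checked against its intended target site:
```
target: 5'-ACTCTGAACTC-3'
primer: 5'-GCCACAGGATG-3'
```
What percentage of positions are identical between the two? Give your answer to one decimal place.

18.2%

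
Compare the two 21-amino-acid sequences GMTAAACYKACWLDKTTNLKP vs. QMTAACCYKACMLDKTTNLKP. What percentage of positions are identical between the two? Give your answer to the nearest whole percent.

86%

3 positions differ (1, 6, 12), so 18 of 21 match: 18/21 = 85.71%.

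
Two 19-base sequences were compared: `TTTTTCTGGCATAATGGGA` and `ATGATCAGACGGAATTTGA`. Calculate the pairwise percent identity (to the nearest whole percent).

9 positions differ (1, 3, 4, 7, 9, 11, 12, 16, 17), so 10 of 19 match: 10/19 = 52.63%.

53%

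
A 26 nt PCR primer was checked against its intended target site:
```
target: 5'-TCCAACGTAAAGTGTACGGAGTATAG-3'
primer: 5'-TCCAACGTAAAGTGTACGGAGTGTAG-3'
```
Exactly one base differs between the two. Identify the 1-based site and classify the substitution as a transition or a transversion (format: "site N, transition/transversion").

site 23, transition

The sequences differ only at site 23: A→G (purine→purine), a transition.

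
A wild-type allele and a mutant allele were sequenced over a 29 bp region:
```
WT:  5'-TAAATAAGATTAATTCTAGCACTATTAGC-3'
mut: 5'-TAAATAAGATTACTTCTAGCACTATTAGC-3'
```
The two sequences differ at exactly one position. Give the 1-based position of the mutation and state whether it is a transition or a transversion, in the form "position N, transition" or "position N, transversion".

Position 13 changes A→C. A is a purine and C is a pyrimidine, so this is a transversion.

position 13, transversion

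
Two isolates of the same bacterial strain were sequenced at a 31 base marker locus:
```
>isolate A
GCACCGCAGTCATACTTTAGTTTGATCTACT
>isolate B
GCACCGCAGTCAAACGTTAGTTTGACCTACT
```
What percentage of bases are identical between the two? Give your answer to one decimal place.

3 positions differ (13, 16, 26), so 28 of 31 match: 28/31 = 90.32%.

90.3%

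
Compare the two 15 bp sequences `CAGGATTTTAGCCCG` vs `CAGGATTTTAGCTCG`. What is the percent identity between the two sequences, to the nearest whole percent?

1 position differs (13), so 14 of 15 match: 14/15 = 93.33%.

93%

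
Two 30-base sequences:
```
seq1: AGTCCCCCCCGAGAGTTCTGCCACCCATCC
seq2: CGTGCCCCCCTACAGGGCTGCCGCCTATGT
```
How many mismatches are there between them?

10

The sequences differ at positions 1, 4, 11, 13, 16, 17, 23, 26, 29, 30 (1-based) — 10 in total.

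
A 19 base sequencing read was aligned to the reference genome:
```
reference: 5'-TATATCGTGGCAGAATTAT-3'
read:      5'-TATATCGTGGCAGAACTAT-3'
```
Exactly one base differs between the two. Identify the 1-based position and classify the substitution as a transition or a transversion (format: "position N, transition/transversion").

Position 16 changes T→C. T is a pyrimidine and C is a pyrimidine, so this is a transition.

position 16, transition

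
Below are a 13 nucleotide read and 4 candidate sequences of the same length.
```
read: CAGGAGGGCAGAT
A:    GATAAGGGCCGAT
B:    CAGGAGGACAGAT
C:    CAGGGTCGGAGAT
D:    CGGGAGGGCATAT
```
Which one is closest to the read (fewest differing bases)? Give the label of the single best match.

B

Hamming distances to read — A: 4; B: 1; C: 4; D: 2.
Smallest is B with 1 mismatch.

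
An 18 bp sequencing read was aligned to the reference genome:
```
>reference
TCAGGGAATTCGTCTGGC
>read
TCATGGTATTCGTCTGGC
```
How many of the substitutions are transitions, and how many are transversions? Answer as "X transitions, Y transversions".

Mismatches (1-based):
position 4: G→T (purine→pyrimidine, transversion)
position 7: A→T (purine→pyrimidine, transversion)

0 transitions, 2 transversions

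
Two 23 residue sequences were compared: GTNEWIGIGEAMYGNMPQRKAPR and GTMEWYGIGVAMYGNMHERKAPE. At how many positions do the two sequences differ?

Mismatches (1-based): position 3: N→M; position 6: I→Y; position 10: E→V; position 17: P→H; position 18: Q→E; position 23: R→E.

6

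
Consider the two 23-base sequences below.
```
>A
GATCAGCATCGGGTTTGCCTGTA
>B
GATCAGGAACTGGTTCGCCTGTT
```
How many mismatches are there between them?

5

Mismatches (1-based): site 7: C→G; site 9: T→A; site 11: G→T; site 16: T→C; site 23: A→T.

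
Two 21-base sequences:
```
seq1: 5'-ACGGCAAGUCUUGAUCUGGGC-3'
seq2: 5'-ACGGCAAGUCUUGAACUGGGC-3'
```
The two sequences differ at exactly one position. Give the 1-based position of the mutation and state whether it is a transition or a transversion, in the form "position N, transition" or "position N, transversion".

Position 15 changes U→A. U is a pyrimidine and A is a purine, so this is a transversion.

position 15, transversion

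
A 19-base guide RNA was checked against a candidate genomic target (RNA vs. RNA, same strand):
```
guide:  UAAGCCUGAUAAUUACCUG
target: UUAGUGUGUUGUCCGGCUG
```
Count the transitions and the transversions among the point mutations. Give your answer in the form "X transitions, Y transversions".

5 transitions, 5 transversions

Transitions (purine↔purine or pyrimidine↔pyrimidine): 5 C→U, 11 A→G, 13 U→C, 14 U→C, 15 A→G.
Transversions (purine↔pyrimidine): 2 A→U, 6 C→G, 9 A→U, 12 A→U, 16 C→G.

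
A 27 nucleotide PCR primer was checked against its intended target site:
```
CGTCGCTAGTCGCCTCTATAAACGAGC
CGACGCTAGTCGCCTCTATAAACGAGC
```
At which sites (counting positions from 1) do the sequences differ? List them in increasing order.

Differences at site 3 (T→A).

3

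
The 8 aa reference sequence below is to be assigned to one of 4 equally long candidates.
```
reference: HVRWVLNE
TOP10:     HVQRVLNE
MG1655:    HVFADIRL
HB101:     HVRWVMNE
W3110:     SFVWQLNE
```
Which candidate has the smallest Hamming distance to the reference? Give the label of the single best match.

HB101

TOP10 differs at 2 positions; MG1655 differs at 6 positions; HB101 differs at 1 position; W3110 differs at 4 positions. The closest is HB101.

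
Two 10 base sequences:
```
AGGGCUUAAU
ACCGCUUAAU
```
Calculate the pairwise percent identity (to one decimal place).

80.0%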